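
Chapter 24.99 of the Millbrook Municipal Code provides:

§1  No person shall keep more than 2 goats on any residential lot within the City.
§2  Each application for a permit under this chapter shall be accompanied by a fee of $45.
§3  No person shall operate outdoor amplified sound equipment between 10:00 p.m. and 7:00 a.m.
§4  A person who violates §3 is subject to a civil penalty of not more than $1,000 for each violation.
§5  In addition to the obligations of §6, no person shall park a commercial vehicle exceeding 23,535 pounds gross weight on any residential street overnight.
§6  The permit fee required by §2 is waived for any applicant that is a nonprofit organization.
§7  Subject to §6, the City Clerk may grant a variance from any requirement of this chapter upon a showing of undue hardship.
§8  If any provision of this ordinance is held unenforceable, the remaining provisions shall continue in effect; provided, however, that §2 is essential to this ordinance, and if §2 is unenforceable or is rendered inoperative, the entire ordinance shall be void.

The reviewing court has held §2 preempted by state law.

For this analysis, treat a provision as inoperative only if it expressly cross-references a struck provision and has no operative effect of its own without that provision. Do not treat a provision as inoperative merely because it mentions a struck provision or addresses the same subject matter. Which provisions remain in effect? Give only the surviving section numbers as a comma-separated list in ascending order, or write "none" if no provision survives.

none

§2 is struck. §6 operates only by reference to §2, so it falls with §2. §8 makes §2 an essential term, and §2 is the provision held invalid; under §8, the entire ordinance is therefore void. No provision of the ordinance survives.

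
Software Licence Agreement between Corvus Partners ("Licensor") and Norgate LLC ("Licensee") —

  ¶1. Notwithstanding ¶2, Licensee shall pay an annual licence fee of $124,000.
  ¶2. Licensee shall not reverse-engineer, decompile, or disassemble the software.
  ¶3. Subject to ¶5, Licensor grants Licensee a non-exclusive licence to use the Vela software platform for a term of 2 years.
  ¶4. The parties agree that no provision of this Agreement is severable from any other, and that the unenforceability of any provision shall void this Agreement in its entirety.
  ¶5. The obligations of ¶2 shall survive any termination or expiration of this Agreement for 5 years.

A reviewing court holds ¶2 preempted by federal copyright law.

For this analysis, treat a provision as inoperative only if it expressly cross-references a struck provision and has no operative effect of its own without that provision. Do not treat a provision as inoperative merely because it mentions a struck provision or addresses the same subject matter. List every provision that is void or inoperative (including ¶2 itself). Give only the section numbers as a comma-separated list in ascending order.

1, 2, 3, 4, 5

¶2 is struck. ¶5 operates only by reference to ¶2, so it falls with ¶2. ¶4 provides that the Agreement is not severable, so the invalidity of any one provision voids the entire Agreement. No provision of the Agreement survives.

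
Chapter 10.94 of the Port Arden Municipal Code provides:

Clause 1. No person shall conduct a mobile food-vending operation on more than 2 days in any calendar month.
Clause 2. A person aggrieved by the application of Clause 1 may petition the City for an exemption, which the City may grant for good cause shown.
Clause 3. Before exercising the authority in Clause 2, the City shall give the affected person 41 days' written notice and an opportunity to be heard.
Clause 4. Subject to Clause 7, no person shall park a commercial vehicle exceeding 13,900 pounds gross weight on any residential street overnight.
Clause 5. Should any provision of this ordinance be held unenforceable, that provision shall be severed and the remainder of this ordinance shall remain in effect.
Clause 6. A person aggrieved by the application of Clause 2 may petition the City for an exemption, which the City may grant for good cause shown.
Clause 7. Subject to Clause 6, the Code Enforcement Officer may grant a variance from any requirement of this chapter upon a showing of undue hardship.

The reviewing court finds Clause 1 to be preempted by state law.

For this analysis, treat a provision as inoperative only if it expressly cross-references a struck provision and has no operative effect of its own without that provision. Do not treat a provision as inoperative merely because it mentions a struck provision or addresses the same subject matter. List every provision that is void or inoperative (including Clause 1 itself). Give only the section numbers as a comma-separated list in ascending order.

1, 2, 3, 6

Clause 1 is struck. Clause 2 has no operative effect of its own apart from Clause 1 and is therefore inoperative. The only function of Clause 3 is the notice-and-hearing requirement for Clause 2, so it cannot stand once Clause 2 is removed. Clause 6 merely fixes the exemption procedure for Clause 2; with Clause 2 gone it has nothing to operate on and falls away. Although Clause 7 refers to Clause 6, its operative terms do not depend on Clause 6, so it remains in effect. Clause 5 is a severability clause and preserves every provision that can still be given independent effect. That leaves Clause 4, Clause 5, and Clause 7 in effect.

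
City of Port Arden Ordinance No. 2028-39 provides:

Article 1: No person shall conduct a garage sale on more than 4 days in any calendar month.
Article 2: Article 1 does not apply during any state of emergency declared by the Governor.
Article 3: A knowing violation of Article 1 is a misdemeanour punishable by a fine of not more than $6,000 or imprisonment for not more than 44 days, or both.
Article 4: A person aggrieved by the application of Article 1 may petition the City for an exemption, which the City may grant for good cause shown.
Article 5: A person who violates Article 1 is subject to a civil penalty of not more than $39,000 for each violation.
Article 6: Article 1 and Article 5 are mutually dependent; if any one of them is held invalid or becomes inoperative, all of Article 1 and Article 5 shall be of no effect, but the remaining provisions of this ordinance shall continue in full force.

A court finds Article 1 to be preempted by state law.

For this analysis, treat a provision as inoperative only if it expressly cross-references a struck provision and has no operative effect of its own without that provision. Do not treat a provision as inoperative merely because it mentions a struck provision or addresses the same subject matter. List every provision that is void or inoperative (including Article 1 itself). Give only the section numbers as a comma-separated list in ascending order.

Article 1 is struck. Article 2 merely fixes the emergency suspension of Article 1; with Article 1 gone it has nothing to operate on and falls away. Article 3 has no operative effect of its own apart from Article 1 and is therefore inoperative. Article 4 merely fixes the exemption procedure for Article 1; with Article 1 gone it has nothing to operate on and falls away. The only function of Article 5 is the civil penalty for violating Article 1, so it cannot stand once Article 1 is removed. Article 6 declares Article 1 and Article 5 mutually dependent; since one of them has fallen, all of them are of no effect. The remainder continues in force under Article 6. Only Article 6 remains in effect.

1, 2, 3, 4, 5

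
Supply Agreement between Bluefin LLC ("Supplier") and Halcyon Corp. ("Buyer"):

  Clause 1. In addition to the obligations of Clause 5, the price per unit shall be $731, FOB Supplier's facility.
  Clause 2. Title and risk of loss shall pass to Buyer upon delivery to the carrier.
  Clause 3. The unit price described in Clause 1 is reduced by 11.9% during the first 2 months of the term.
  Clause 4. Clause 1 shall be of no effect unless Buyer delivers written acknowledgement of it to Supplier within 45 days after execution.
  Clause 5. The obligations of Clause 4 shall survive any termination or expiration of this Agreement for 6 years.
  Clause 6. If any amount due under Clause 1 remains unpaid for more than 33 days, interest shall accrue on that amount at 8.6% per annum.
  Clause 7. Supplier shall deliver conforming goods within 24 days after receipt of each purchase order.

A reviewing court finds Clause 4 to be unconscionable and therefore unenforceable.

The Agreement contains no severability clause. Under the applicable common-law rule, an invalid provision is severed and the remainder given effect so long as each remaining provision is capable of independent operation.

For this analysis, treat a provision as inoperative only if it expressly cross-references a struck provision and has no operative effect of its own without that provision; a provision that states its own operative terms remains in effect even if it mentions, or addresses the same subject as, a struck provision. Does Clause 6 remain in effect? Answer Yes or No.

Clause 4 is struck. Clause 5 operates only by reference to Clause 4, so it falls with Clause 4. Although Clause 1 refers to Clause 5, its operative terms do not depend on Clause 5, so it remains in effect. With no severability clause, the stated default rule severs what cannot stand and enforces each remaining provision that can operate on its own. That leaves Clause 1, Clause 2, Clause 3, Clause 6, and Clause 7 in effect. Clause 6 is among the surviving provisions, so the answer is yes.

Yes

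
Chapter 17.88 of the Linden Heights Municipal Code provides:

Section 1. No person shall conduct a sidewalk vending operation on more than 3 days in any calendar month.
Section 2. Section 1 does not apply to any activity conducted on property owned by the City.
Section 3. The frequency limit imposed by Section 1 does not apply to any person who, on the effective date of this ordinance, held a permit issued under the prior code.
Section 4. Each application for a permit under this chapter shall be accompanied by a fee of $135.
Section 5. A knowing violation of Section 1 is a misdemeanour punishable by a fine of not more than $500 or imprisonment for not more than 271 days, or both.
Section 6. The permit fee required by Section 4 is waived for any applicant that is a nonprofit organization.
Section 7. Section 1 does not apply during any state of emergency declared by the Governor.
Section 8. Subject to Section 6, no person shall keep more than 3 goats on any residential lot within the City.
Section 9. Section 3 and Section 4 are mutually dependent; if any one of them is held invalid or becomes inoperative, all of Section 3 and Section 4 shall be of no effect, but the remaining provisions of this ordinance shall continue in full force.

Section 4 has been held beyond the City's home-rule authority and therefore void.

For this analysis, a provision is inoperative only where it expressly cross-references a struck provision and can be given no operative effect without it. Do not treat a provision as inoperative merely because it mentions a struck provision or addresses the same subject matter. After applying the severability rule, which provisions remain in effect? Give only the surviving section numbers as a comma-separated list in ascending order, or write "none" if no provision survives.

1, 2, 5, 7, 8, 9

Section 4 is struck. The whole of Section 6 is the nonprofit waiver of the permit fee, defined by reference to Section 4, so Section 6 cannot stand once Section 4 is removed. Although Section 8 refers to Section 6, its operative terms do not depend on Section 6, so it remains in effect. Section 9 declares Section 3 and Section 4 mutually dependent; since one of them has fallen, all of them are of no effect. That brings down Section 3 as well. The remainder continues in force under Section 9. The provisions still in force are Section 1, Section 2, Section 5, Section 7, Section 8, and Section 9.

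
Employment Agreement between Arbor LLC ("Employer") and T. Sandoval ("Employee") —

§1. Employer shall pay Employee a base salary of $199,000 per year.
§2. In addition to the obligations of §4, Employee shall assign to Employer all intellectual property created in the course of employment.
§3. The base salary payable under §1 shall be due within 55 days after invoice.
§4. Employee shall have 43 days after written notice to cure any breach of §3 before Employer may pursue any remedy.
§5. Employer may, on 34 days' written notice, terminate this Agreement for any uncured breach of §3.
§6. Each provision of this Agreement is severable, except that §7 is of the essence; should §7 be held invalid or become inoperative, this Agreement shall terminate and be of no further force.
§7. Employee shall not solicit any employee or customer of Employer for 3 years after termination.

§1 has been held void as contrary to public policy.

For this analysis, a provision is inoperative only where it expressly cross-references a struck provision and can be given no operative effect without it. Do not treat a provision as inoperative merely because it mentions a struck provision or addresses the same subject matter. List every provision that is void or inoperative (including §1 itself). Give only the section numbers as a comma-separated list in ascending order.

§1 is struck. §3 does nothing except set the payment deadline for the base salary by reference to §1; with §1 gone it has no independent effect and is inoperative. §4 has no operative effect of its own apart from §3 and is therefore inoperative. §5 merely fixes the termination right for breach of §3; with §3 gone it has nothing to operate on and falls away. §2 mentions §4 but its own obligation stands independently of §4, so §2 is not affected. §6 makes §7 an essential term, but §7 is unaffected, so the severability proviso in §6 preserves the remaining provisions. The provisions still in force are §2, §6, and §7.

1, 3, 4, 5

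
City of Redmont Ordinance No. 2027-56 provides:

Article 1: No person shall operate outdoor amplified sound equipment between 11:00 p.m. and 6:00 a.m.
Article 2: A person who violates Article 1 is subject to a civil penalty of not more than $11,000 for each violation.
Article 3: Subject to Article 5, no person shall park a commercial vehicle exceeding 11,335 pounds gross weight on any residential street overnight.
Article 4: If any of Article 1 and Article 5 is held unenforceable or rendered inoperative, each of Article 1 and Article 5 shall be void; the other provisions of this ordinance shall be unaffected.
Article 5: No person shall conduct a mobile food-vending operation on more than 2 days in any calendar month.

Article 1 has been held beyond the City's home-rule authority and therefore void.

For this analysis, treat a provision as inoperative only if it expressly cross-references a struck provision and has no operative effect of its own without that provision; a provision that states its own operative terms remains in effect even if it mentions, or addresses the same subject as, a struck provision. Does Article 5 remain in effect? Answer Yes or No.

No

Article 1 is struck. The only function of Article 2 is the civil penalty for violating Article 1, so it cannot stand once Article 1 is removed. Article 3 mentions Article 5 but its own obligation stands independently of Article 5, so Article 3 is not affected. Article 4 declares Article 1 and Article 5 mutually dependent; since one of them has fallen, all of them are of no effect. That brings down Article 5 as well. The remainder continues in force under Article 4. That leaves Article 3 and Article 4 in effect. Article 5 is among the inoperative provisions, so the answer is no.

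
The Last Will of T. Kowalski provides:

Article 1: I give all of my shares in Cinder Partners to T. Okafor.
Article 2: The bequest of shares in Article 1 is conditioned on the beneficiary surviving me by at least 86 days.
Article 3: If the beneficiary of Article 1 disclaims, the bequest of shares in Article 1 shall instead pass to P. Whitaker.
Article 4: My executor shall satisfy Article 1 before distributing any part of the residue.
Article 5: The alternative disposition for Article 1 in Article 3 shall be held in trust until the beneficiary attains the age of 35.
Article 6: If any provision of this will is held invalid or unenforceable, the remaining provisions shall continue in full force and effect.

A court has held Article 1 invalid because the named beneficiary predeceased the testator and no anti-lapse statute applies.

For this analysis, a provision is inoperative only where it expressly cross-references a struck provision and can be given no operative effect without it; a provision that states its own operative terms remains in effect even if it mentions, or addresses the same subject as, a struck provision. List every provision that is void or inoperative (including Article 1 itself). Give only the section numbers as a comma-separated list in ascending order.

Article 1 is struck. The only function of Article 2 is the survivorship condition on Article 1, so it cannot stand once Article 1 is removed. Article 3 merely fixes the alternative disposition for Article 1; with Article 1 gone it has nothing to operate on and falls away. Article 4 merely fixes the priority direction for Article 1; with Article 1 gone it has nothing to operate on and falls away. The only function of Article 5 is the trust for Article 3, so it cannot stand once Article 3 is removed. Under the severability clause in Article 6, the remaining provisions continue in force. Only Article 6 remains in effect.

1, 2, 3, 4, 5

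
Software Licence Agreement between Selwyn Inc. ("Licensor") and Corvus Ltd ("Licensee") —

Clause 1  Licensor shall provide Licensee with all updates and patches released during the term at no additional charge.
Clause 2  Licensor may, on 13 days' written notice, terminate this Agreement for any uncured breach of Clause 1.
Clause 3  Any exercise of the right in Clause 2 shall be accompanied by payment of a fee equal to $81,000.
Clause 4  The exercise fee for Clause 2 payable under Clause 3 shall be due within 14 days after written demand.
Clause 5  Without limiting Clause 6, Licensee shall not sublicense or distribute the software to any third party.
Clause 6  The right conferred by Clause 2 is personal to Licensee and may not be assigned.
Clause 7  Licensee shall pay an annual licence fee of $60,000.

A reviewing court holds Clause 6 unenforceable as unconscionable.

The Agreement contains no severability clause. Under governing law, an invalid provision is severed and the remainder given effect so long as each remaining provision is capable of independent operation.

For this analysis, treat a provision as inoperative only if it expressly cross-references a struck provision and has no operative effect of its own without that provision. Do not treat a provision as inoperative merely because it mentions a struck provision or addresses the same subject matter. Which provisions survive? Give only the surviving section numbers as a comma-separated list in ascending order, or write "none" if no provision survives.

Clause 6 is struck. Clause 5 mentions Clause 6 but its own obligation stands independently of Clause 6, so Clause 5 is not affected. No other provision's operative terms depend on Clause 6. Under the stated default rule, only provisions that cannot operate independently fall away; the rest are enforced. The provisions still in force are Clause 1, Clause 2, Clause 3, Clause 4, Clause 5, and Clause 7.

1, 2, 3, 4, 5, 7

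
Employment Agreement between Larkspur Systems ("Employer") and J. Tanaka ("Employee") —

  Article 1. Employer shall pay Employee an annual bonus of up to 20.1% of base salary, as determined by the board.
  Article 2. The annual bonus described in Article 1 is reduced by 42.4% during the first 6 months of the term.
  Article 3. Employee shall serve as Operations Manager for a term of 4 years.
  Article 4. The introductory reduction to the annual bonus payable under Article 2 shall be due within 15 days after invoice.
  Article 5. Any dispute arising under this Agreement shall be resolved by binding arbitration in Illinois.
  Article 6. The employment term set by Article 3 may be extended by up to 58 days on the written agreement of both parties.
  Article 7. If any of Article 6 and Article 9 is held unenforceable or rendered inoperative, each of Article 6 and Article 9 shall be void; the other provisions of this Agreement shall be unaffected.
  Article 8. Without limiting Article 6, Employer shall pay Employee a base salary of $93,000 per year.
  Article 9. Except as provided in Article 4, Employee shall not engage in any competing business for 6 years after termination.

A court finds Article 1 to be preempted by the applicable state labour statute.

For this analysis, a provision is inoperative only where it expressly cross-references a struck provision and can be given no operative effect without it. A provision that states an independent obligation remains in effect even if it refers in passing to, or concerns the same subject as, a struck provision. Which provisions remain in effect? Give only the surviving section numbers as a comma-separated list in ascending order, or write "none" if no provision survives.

Article 1 is struck. Article 2 operates only by reference to Article 1, so it falls with Article 1. Article 4 does nothing except set the payment deadline for the introductory reduction to the annual bonus by reference to Article 2; with Article 2 gone it has no independent effect and is inoperative. Article 9 mentions Article 4 but its own obligation stands independently of Article 4, so Article 9 is not affected. Article 7 ties Article 6 and Article 9 together, but none of those is affected here; the remaining provisions continue in force under Article 7. That leaves Article 3, Article 5, Article 6, Article 7, Article 8, and Article 9 in effect.

3, 5, 6, 7, 8, 9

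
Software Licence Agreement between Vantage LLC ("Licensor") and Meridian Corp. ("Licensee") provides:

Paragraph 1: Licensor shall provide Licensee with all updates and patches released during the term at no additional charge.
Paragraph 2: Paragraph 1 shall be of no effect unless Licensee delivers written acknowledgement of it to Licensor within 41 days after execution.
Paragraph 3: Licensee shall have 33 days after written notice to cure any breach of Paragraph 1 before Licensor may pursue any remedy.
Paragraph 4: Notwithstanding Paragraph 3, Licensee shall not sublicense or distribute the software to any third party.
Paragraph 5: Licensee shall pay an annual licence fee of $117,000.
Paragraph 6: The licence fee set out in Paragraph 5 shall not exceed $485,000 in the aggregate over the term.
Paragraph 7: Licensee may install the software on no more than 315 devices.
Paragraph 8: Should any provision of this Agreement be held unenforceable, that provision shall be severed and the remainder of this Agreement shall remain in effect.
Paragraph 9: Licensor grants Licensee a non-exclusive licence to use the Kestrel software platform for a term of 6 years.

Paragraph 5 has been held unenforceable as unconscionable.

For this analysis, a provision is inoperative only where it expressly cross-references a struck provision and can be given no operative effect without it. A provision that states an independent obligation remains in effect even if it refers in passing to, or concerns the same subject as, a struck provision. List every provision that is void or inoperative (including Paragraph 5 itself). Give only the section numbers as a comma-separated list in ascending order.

5, 6

Paragraph 5 is struck. Paragraph 6 has no operative effect of its own apart from Paragraph 5 and is therefore inoperative. Paragraph 8 is a severability clause and preserves every provision that can still be given independent effect. That leaves Paragraph 1, Paragraph 2, Paragraph 3, Paragraph 4, Paragraph 7, Paragraph 8, and Paragraph 9 in effect.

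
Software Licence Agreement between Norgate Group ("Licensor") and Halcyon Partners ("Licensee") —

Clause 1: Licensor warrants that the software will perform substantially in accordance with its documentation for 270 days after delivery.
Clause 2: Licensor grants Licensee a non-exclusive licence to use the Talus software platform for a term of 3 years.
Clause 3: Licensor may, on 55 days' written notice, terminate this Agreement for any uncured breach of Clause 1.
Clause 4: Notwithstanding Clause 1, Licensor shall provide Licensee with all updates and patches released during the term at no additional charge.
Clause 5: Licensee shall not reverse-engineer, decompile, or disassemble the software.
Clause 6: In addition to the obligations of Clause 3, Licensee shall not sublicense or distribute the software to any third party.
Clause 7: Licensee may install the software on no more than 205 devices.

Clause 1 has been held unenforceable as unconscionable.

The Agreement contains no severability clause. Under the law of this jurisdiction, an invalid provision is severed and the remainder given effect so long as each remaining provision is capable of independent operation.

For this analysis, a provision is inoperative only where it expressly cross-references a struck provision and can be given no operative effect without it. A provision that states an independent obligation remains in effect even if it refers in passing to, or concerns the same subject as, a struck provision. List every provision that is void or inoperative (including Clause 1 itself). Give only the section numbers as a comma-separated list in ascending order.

Clause 1 is struck. The only function of Clause 3 is the termination right for breach of Clause 1, so it cannot stand once Clause 1 is removed. Clause 6 mentions Clause 3 but its own obligation stands independently of Clause 3, so Clause 6 is not affected. Although Clause 4 refers to Clause 1, its operative terms do not depend on Clause 1, so it remains in effect. Under the stated default rule, only provisions that cannot operate independently fall away; the rest are enforced. Clause 2, Clause 4, Clause 5, Clause 6, and Clause 7 remain in effect.

1, 3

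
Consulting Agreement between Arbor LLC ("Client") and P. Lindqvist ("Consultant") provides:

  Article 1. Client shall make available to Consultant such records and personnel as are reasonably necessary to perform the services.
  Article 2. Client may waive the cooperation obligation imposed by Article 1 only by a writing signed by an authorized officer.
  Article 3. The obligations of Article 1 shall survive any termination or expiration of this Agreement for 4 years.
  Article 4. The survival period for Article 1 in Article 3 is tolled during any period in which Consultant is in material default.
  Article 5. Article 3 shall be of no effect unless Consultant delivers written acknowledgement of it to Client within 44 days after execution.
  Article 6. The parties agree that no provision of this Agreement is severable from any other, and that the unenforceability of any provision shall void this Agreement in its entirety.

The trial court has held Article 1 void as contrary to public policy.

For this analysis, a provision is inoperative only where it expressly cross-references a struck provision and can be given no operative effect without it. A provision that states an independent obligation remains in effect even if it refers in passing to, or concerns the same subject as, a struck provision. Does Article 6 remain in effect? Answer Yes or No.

No

Article 1 is struck. Article 2 merely fixes the waiver condition for Article 1; with Article 1 gone it has nothing to operate on and falls away. The only function of Article 3 is the survival period for Article 1, so it cannot stand once Article 1 is removed. Article 4 does nothing except set the tolling of the survival period for Article 1 by reference to Article 3; with Article 3 gone it has no independent effect and is inoperative. Article 5 has no operative effect of its own apart from Article 3 and is therefore inoperative. Article 6 provides that the Agreement is not severable, so the invalidity of any one provision voids the entire Agreement. No provision of the Agreement survives. Article 6 is among the inoperative provisions, so the answer is no.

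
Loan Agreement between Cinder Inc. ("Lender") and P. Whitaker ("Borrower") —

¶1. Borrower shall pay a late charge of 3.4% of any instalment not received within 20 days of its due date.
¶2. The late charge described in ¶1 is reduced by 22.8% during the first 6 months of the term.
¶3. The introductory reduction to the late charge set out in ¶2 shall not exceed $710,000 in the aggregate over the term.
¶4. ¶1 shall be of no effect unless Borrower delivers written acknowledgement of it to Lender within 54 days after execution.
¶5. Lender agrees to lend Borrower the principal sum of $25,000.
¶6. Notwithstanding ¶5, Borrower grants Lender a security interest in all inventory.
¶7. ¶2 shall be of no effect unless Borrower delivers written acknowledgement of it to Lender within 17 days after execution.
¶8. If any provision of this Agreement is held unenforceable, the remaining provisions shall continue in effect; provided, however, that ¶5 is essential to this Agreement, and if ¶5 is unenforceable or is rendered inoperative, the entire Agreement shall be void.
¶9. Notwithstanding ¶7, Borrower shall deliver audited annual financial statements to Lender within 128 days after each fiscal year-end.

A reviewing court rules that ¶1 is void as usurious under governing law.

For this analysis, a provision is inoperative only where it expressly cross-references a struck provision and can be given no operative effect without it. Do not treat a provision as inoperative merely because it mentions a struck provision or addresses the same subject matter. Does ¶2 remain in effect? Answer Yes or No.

No

¶1 is struck. ¶2 operates only by reference to ¶1, so it falls with ¶1. ¶4 operates only by reference to ¶1, so it falls with ¶1. ¶3 operates only by reference to ¶2, so it falls with ¶2. ¶7 merely fixes the acknowledgement condition for ¶2; with ¶2 gone it has nothing to operate on and falls away. Although ¶9 refers to ¶7, its operative terms do not depend on ¶7, so it remains in effect. ¶8 makes ¶5 an essential term, but ¶5 is unaffected, so the severability proviso in ¶8 preserves the remaining provisions. ¶5, ¶6, ¶8, and ¶9 remain in effect. ¶2 is among the inoperative provisions, so the answer is no.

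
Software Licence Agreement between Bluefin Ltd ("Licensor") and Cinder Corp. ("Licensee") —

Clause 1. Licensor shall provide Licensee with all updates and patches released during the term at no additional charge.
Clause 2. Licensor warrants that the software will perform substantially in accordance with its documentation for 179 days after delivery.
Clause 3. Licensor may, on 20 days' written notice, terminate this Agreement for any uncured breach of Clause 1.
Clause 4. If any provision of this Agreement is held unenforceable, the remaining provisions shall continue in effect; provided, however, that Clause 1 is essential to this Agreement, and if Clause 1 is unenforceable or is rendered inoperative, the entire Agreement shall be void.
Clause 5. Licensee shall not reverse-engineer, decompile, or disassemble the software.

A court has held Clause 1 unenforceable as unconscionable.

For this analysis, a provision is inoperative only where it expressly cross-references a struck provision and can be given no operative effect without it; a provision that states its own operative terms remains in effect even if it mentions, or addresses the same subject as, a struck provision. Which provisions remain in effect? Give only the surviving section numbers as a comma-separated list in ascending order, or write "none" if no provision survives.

none

Clause 1 is struck. The only function of Clause 3 is the termination right for breach of Clause 1, so it cannot stand once Clause 1 is removed. Clause 4 makes Clause 1 an essential term, and Clause 1 is the provision held invalid; under Clause 4, the entire Agreement is therefore void. No provision of the Agreement survives.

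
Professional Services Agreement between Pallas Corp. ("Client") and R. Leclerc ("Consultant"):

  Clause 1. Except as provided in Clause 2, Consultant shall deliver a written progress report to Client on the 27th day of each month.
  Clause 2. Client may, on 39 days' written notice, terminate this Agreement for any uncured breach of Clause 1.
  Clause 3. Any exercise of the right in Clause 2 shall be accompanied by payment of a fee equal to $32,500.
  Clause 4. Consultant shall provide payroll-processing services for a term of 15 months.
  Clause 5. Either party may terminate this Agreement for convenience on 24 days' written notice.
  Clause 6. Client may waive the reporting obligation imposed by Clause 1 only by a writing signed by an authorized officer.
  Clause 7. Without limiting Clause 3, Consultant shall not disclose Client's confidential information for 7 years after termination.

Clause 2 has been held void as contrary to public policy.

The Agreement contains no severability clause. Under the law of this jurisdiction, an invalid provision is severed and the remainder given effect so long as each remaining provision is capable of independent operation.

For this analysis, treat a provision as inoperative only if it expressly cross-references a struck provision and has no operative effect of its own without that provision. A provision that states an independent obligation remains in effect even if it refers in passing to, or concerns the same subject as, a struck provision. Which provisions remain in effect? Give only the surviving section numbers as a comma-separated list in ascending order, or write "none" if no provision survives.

1, 4, 5, 6, 7

Clause 2 is struck. Clause 3 merely fixes the exercise fee for Clause 2; with Clause 2 gone it has nothing to operate on and falls away. Although Clause 1 refers to Clause 2, its operative terms do not depend on Clause 2, so it remains in effect. Clause 7 mentions Clause 3 but its own obligation stands independently of Clause 3, so Clause 7 is not affected. Under the stated default rule, only provisions that cannot operate independently fall away; the rest are enforced. The provisions still in force are Clause 1, Clause 4, Clause 5, Clause 6, and Clause 7.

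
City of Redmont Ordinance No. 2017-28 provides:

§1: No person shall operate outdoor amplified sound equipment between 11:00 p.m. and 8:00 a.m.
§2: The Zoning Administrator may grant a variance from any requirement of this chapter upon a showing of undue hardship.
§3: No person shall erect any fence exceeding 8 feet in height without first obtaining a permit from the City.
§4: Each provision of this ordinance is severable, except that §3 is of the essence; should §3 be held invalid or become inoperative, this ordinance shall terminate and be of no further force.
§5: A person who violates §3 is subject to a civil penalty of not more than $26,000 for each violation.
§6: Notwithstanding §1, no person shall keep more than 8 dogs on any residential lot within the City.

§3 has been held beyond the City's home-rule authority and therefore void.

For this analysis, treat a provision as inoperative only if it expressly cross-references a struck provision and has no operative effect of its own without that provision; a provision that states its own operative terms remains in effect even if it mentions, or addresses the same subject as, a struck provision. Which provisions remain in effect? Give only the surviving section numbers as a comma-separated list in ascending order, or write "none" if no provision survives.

§3 is struck. §5 operates only by reference to §3, so it falls with §3. §4 makes §3 an essential term, and §3 is the provision held invalid; under §4, the entire ordinance is therefore void. No provision of the ordinance survives.

none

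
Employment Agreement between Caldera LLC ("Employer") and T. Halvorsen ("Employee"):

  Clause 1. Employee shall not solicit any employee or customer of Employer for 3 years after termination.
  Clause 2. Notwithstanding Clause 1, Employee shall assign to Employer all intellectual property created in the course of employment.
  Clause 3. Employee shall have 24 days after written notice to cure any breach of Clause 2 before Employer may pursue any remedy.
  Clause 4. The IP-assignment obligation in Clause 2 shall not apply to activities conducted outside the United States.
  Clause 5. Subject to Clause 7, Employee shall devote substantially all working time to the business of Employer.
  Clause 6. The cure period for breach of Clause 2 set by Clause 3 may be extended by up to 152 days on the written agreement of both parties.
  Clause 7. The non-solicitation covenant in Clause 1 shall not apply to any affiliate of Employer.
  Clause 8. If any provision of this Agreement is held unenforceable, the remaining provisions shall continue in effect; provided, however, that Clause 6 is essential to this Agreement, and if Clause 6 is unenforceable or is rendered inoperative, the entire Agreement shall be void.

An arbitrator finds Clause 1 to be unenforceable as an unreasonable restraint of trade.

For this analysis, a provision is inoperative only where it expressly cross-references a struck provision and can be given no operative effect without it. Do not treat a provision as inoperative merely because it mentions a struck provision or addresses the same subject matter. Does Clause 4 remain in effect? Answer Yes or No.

Yes

Clause 1 is struck. Clause 7 has no operative effect of its own apart from Clause 1 and is therefore inoperative. Although Clause 5 refers to Clause 7, its operative terms do not depend on Clause 7, so it remains in effect. Although Clause 2 refers to Clause 1, its operative terms do not depend on Clause 1, so it remains in effect. Clause 8 makes Clause 6 an essential term, but Clause 6 is unaffected, so the severability proviso in Clause 8 preserves the remaining provisions. Clause 2, Clause 3, Clause 4, Clause 5, Clause 6, and Clause 8 remain in effect. Clause 4 is among the surviving provisions, so the answer is yes.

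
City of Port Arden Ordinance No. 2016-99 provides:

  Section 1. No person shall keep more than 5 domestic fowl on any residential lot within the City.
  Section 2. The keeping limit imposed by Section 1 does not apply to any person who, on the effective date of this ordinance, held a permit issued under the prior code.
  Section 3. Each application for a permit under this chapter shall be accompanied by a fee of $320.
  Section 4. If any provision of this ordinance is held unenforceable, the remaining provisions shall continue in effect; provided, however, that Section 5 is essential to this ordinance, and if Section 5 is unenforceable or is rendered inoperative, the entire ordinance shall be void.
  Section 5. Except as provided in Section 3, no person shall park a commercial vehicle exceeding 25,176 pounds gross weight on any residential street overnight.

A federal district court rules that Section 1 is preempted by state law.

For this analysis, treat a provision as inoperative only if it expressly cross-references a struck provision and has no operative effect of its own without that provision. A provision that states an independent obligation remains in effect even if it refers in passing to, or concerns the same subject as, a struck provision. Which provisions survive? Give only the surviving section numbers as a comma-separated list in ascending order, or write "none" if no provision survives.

3, 4, 5

Section 1 is struck. The only function of Section 2 is the grandfather exemption from Section 1, so it cannot stand once Section 1 is removed. Section 4 makes Section 5 an essential term, but Section 5 is unaffected, so the severability proviso in Section 4 preserves the remaining provisions. That leaves Section 3, Section 4, and Section 5 in effect.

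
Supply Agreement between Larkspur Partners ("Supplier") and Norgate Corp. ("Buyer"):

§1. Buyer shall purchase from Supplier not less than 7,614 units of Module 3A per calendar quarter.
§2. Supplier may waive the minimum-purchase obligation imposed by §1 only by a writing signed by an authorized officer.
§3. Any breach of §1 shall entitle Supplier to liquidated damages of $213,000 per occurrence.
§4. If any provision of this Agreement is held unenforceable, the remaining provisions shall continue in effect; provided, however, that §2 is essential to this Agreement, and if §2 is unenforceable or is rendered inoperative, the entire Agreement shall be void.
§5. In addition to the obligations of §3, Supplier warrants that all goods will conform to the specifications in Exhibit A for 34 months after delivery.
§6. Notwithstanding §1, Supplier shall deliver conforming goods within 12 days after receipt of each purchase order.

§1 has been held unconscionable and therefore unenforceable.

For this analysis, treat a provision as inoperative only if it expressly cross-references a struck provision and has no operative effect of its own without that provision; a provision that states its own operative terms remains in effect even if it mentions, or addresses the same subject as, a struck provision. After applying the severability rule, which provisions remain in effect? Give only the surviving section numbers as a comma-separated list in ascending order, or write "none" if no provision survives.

§1 is struck. The only function of §2 is the waiver condition for §1, so it cannot stand once §1 is removed. The whole of §3 is the liquidated-damages amount, defined by reference to §1, so §3 cannot stand once §1 is removed. §4 makes §2 an essential term, and §2 has been rendered inoperative by the cascade; under §4, the entire Agreement is therefore void. No provision of the Agreement survives.

none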